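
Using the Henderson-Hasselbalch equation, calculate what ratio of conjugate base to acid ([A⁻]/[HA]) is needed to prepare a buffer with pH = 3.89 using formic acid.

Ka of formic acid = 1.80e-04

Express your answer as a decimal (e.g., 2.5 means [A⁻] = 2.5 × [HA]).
[A⁻]/[HA] = 1.397

pKa = −log(1.80e-04) = 3.7447. pH = pKa + log([A⁻]/[HA]). 3.89 = 3.7447 + log(ratio). log(ratio) = 3.89 − 3.7447 = 0.1453. ratio = 10^(0.1453) = 1.397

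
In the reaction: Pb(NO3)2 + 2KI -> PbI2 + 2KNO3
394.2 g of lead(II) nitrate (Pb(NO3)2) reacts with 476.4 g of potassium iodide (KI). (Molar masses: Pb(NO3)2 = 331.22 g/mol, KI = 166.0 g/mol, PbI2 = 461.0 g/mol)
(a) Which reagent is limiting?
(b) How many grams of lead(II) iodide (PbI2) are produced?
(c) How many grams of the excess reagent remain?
(a) Pb(NO3)2, (b) 548.7 g, (c) 81.27 g

Moles of Pb(NO3)2 = 394.2 g ÷ 331.22 g/mol = 1.19015 mol
Moles of KI = 476.4 g ÷ 166.0 g/mol = 2.86988 mol
Moles ÷ coefficient: Pb(NO3)2: 1.19015/1 = 1.19, KI: 2.86988/2 = 1.435
(a) Pb(NO3)2 has the smaller value, so Pb(NO3)2 is the limiting reagent.
(b) Moles of PbI2 = 1.19015 mol Pb(NO3)2 × (1/1) = 1.19015 mol; mass = 1.19015 mol × 461.0 g/mol = 548.7 g
(c) KI consumed = 1.19015 × (2/1) = 2.38029 mol; remaining = 2.86988 − 2.38029 = 0.489588 mol; mass = 0.489588 mol × 166.0 g/mol = 81.27 g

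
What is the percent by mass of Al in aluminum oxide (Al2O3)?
Mass of Al in formula = 26.98 × 2 = 53.96 g/mol
Molar mass = 101.96 g/mol
% Al = (53.96/101.96) × 100% = 52.92%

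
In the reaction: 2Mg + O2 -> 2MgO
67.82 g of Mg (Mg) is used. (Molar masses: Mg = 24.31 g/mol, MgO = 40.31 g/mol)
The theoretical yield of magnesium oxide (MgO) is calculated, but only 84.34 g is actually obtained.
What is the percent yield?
Moles of Mg = 67.82 g ÷ 24.31 g/mol = 2.7898 mol
Mole ratio: 2 mol MgO / 2 mol Mg
Moles of MgO = 2.7898 × (2/2) = 2.7898 mol
Theoretical yield = 2.7898 mol × 40.31 g/mol = 112.46 g
Actual yield = 84.34 g
Percent yield = (84.34 / 112.46) × 100% = 75.0%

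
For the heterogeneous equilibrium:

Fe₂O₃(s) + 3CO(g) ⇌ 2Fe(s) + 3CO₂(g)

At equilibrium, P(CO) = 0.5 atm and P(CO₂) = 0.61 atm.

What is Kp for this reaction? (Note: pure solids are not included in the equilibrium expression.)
K_p = 1.816

Solids (Fe₂O₃, Fe) are excluded.
Kp = P(CO₂)³/P(CO)³ = (0.61)³/(0.5)³ = 0.227/0.125 = 1.816.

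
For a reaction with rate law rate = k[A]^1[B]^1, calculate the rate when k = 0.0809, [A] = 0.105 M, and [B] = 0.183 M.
0.001554 M/s

rate = k·[A]^1·[B]^1 = 0.0809·(0.105)^1·(0.183)^1 = 0.0809·0.105·0.183 = 0.001554 M/s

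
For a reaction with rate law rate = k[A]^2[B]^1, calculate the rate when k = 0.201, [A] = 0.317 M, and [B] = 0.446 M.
0.009008 M/s

rate = k·[A]^2·[B]^1 = 0.201·(0.317)^2·(0.446)^1 = 0.201·0.100489·0.446 = 0.009008 M/s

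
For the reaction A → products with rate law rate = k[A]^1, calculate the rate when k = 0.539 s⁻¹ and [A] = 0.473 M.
0.2549 M/s

rate = k·[A]^1 = 0.539·(0.473)^1 = 0.539·0.473 = 0.2549 M/s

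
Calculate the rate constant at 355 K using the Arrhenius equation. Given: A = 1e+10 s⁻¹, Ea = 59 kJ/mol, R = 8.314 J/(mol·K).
2.08e+01 s⁻¹

k = A·exp(-Ea/(R·T)) = 1e+10·exp(-59000/(8.314·355)) = 1e+10·exp(-19.9900) = 1e+10·2.0818e-09 = 2.08e+01 s⁻¹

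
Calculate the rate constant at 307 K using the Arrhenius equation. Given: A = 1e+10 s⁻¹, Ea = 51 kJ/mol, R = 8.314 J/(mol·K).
2.10e+01 s⁻¹

k = A·exp(-Ea/(R·T)) = 1e+10·exp(-51000/(8.314·307)) = 1e+10·exp(-19.9812) = 1e+10·2.1002e-09 = 2.10e+01 s⁻¹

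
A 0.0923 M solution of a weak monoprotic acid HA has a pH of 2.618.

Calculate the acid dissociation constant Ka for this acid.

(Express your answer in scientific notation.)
K_a = 6.46e-05

[H⁺] = 10^(−pH) = 10^(−2.618) = 2.410e-03 M. For HA ⇌ H⁺ + A⁻, Ka = x²/(C − x) = (2.410e-03)²/(0.0923 − 2.410e-03) = 6.46e-05.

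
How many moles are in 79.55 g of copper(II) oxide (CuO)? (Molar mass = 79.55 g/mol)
Moles = 79.55 g ÷ 79.55 g/mol = 1 mol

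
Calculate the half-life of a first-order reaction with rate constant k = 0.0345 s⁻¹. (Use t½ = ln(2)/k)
20.09 s

t½ = ln(2)/k = 0.6931/0.0345 = 20.09 s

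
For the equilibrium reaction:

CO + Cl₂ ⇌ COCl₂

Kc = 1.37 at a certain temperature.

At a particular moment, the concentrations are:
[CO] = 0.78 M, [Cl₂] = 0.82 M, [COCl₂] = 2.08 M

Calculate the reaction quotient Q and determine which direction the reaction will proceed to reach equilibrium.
Q = 3.252, Q > K, reaction proceeds reverse (toward reactants)

Q = ([COCl₂]) / ([CO] × [Cl₂])
  = ((2.08)) / ((0.78)·(0.82)) = 2.08/0.6396 = 3.252
Since Q = 3.252 > Kc = 1.37, the reaction proceeds reverse (toward reactants) to reach equilibrium.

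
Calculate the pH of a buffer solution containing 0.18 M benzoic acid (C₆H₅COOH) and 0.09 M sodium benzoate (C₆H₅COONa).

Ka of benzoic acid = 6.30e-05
pH = 3.90

pKa = -log(6.30e-05) = 4.20. pH = pKa + log([A⁻]/[HA]) = 4.20 + log(0.09/0.18)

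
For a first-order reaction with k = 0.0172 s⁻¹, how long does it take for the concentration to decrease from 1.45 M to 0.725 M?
40.30 s

From ln[A] = ln[A]₀ - k·t: t = ln([A]₀/[A])/k = ln(1.45/0.725)/0.0172 = ln(2.0000)/0.0172 = 0.6931/0.0172 = 40.30 s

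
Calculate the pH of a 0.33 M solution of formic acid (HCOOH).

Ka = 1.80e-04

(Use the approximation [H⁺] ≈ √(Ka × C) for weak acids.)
pH = 2.11

[H⁺] = √(Ka × C) = √(1.80e-04 × 0.33) = 7.7071e-03. pH = -log(7.7071e-03)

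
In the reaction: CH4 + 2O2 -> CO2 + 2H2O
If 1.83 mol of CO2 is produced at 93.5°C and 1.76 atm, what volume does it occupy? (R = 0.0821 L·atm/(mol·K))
T = 93.5°C + 273.15 = 366.65 K
V = nRT/P = (1.83 × 0.0821 × 366.65) / 1.76
V = 31.30 L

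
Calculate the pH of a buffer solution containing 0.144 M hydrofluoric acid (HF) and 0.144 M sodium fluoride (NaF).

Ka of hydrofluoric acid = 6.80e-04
pH = 3.17

pKa = -log(6.80e-04) = 3.17. pH = pKa + log([A⁻]/[HA]) = 3.17 + log(0.144/0.144)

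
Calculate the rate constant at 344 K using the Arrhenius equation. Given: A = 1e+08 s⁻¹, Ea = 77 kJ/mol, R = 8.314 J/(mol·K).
2.03e-04 s⁻¹

k = A·exp(-Ea/(R·T)) = 1e+08·exp(-77000/(8.314·344)) = 1e+08·exp(-26.9229) = 1e+08·2.0301e-12 = 2.03e-04 s⁻¹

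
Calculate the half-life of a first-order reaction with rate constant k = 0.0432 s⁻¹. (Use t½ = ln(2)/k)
16.05 s

t½ = ln(2)/k = 0.6931/0.0432 = 16.05 s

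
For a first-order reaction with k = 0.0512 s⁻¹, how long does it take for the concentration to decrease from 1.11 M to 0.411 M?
19.40 s

From ln[A] = ln[A]₀ - k·t: t = ln([A]₀/[A])/k = ln(1.11/0.411)/0.0512 = ln(2.7007)/0.0512 = 0.9935/0.0512 = 19.40 s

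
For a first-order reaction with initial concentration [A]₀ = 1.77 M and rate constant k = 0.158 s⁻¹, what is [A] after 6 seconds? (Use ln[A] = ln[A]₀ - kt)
0.6859 M

ln[A] = ln[A]₀ - k·t = ln(1.77) - (0.158)·(6) = 0.5710 - 0.9480 = -0.3770
[A] = e^(-0.3770) = 0.6859 M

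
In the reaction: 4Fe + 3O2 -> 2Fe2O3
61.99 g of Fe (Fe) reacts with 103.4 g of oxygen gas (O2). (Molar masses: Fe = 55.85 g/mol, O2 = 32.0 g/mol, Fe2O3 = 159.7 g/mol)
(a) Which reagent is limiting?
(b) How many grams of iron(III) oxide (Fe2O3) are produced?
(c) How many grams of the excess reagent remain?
(a) Fe, (b) 88.63 g, (c) 76.76 g

Moles of Fe = 61.99 g ÷ 55.85 g/mol = 1.10994 mol
Moles of O2 = 103.4 g ÷ 32.0 g/mol = 3.23125 mol
Moles ÷ coefficient: Fe: 1.10994/4 = 0.2775, O2: 3.23125/3 = 1.077
(a) Fe has the smaller value, so Fe is the limiting reagent.
(b) Moles of Fe2O3 = 1.10994 mol Fe × (2/4) = 0.554969 mol; mass = 0.554969 mol × 159.7 g/mol = 88.63 g
(c) O2 consumed = 1.10994 × (3/4) = 0.832453 mol; remaining = 3.23125 − 0.832453 = 2.3988 mol; mass = 2.3988 mol × 32.0 g/mol = 76.76 g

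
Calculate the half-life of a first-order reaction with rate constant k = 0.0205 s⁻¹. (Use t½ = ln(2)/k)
33.81 s

t½ = ln(2)/k = 0.6931/0.0205 = 33.81 s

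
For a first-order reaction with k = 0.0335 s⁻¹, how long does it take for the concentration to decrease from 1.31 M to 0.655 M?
20.69 s

From ln[A] = ln[A]₀ - k·t: t = ln([A]₀/[A])/k = ln(1.31/0.655)/0.0335 = ln(2.0000)/0.0335 = 0.6931/0.0335 = 20.69 s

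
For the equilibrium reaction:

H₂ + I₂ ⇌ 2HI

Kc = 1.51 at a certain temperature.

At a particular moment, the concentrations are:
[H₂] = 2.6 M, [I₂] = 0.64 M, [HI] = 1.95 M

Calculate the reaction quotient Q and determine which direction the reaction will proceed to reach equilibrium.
Q = 2.285, Q > K, reaction proceeds reverse (toward reactants)

Q = ([HI]^2) / ([H₂] × [I₂])
  = ((1.95)^2) / ((2.6)·(0.64)) = 3.8025/1.664 = 2.285
Since Q = 2.285 > Kc = 1.51, the reaction proceeds reverse (toward reactants) to reach equilibrium.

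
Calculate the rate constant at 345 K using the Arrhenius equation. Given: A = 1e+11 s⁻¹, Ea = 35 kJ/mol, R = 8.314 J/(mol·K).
5.02e+05 s⁻¹

k = A·exp(-Ea/(R·T)) = 1e+11·exp(-35000/(8.314·345)) = 1e+11·exp(-12.2022) = 1e+11·5.0193e-06 = 5.02e+05 s⁻¹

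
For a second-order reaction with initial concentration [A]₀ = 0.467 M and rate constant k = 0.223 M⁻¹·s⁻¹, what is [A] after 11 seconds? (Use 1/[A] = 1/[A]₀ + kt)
0.2177 M

1/[A] = 1/[A]₀ + k·t = 1/0.467 + (0.223)·(11) = 2.1413 + 2.4530 = 4.5943
[A] = 1/4.5943 = 0.2177 M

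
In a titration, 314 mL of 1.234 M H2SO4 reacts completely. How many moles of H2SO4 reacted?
Moles = Molarity × Volume (L)
Moles = 1.234 M × 0.314 L = 0.3875 mol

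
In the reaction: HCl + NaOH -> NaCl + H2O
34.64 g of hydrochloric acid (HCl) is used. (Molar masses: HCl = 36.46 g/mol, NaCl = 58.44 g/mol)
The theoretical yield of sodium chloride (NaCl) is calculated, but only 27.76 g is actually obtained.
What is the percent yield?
Moles of HCl = 34.64 g ÷ 36.46 g/mol = 0.950082 mol
Mole ratio: 1 mol NaCl / 1 mol HCl
Moles of NaCl = 0.950082 × (1/1) = 0.950082 mol
Theoretical yield = 0.950082 mol × 58.44 g/mol = 55.523 g
Actual yield = 27.76 g
Percent yield = (27.76 / 55.523) × 100% = 50.0%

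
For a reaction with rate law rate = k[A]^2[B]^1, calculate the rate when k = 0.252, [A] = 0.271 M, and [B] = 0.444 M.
0.008217 M/s

rate = k·[A]^2·[B]^1 = 0.252·(0.271)^2·(0.444)^1 = 0.252·0.073441·0.444 = 0.008217 M/s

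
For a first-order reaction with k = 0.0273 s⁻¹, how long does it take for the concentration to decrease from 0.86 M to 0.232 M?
47.99 s

From ln[A] = ln[A]₀ - k·t: t = ln([A]₀/[A])/k = ln(0.86/0.232)/0.0273 = ln(3.7069)/0.0273 = 1.3102/0.0273 = 47.99 s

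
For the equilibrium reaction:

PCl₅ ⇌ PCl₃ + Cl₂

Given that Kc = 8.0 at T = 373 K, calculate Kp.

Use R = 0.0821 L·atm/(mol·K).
K_p = 244.9864

Δn = (moles gaseous products) − (moles gaseous reactants) = 1
T = 373 K; RT = 0.0821 × 373 = 30.6233
Kp = Kc·(RT)^Δn = 8.0 × (30.6233)^1 = 8.0 × 30.6233 = 244.9864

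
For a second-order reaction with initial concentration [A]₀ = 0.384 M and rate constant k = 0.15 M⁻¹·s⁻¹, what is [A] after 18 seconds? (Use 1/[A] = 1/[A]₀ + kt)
0.1885 M

1/[A] = 1/[A]₀ + k·t = 1/0.384 + (0.15)·(18) = 2.6042 + 2.7000 = 5.3042
[A] = 1/5.3042 = 0.1885 M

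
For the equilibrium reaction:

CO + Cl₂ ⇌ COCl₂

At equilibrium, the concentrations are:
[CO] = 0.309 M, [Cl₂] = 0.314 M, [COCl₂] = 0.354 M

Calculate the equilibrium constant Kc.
K_c = 3.6485

Kc = ([COCl₂]) / ([CO] × [Cl₂])
   = ((0.354)) / ((0.309)·(0.314))
   = 0.354 / 0.097026 = 3.6485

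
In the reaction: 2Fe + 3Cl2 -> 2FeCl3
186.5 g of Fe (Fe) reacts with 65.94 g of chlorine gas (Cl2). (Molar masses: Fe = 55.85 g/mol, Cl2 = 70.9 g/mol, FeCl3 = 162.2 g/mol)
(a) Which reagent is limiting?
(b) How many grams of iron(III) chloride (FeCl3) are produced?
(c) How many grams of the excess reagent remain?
(a) Cl2, (b) 100.6 g, (c) 151.9 g

Moles of Fe = 186.5 g ÷ 55.85 g/mol = 3.3393 mol
Moles of Cl2 = 65.94 g ÷ 70.9 g/mol = 0.930042 mol
Moles ÷ coefficient: Fe: 3.3393/2 = 1.67, Cl2: 0.930042/3 = 0.31
(a) Cl2 has the smaller value, so Cl2 is the limiting reagent.
(b) Moles of FeCl3 = 0.930042 mol Cl2 × (2/3) = 0.620028 mol; mass = 0.620028 mol × 162.2 g/mol = 100.6 g
(c) Fe consumed = 0.930042 × (2/3) = 0.620028 mol; remaining = 3.3393 − 0.620028 = 2.71927 mol; mass = 2.71927 mol × 55.85 g/mol = 151.9 g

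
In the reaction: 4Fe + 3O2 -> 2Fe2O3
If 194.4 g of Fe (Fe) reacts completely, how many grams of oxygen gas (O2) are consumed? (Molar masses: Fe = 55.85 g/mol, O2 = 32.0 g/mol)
Moles of Fe = 194.4 g ÷ 55.85 g/mol = 3.48075 mol
Mole ratio: 3 mol O2 / 4 mol Fe
Moles of O2 = 3.48075 × (3/4) = 2.61056 mol
Mass of O2 = 2.61056 mol × 32.0 g/mol = 83.54 g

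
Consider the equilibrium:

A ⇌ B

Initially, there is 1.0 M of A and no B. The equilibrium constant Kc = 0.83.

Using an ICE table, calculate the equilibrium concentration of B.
[B] = 0.454 M

ICE: [A] = 1.0 − x, [B] = x.
Kc = x/(1.0 − x) = 0.83 ⇒ x = 0.83·1.0/(1 + 0.83) = 0.83/1.83 = 0.4536.
[B] = x = 0.454 M.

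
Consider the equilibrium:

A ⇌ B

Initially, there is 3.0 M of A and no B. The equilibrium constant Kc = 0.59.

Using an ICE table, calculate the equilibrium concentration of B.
[B] = 1.113 M

ICE: [A] = 3.0 − x, [B] = x.
Kc = x/(3.0 − x) = 0.59 ⇒ x = 0.59·3.0/(1 + 0.59) = 1.77/1.59 = 1.113.
[B] = x = 1.113 M.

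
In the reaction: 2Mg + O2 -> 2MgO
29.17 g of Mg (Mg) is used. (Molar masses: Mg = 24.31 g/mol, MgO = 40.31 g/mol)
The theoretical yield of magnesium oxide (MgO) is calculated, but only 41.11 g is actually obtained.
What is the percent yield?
Moles of Mg = 29.17 g ÷ 24.31 g/mol = 1.19992 mol
Mole ratio: 2 mol MgO / 2 mol Mg
Moles of MgO = 1.19992 × (2/2) = 1.19992 mol
Theoretical yield = 1.19992 mol × 40.31 g/mol = 48.369 g
Actual yield = 41.11 g
Percent yield = (41.11 / 48.369) × 100% = 85.0%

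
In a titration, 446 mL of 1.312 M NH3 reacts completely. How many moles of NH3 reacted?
Moles = Molarity × Volume (L)
Moles = 1.312 M × 0.446 L = 0.5852 mol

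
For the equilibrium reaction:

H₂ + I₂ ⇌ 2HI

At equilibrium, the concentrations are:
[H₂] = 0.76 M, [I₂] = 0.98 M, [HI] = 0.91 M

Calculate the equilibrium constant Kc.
K_c = 1.1118

Kc = ([HI]^2) / ([H₂] × [I₂])
   = ((0.91)^2) / ((0.76)·(0.98))
   = 0.8281 / 0.7448 = 1.1118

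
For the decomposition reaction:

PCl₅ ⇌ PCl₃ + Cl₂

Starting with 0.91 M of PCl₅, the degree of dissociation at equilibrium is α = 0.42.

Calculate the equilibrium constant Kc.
K_c = 0.2768

x = α·[A]₀ = 0.42 × 0.91 = 0.3822 M dissociated.
At eq: [PCl₅] = 0.91 − 0.3822 = 0.5278 M; [PCl₃] = [Cl₂] = x = 0.3822 M.
Kc = [PCl₃][Cl₂]/[PCl₅] = (0.3822)²/0.5278 = 0.2768.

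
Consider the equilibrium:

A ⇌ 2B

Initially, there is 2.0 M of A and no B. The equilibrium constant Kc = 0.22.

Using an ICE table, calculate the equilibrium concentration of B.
[B] = 0.611 M

ICE: [A] = 2.0 − x, [B] = 2x.
Kc = (2x)²/(2.0 − x) = 0.22 ⇒ 4x² + 0.22x − 0.44 = 0.
x = (−0.22 + √(0.22² + 4·4·0.44))/(2·4) = (−0.22 + √7.0884)/8 = 0.3053.
[B] = 2x = 0.611 M.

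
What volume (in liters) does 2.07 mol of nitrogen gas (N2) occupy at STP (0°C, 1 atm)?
At STP, 1 mol of gas occupies 22.4 L
Volume = 2.07 mol × 22.4 L/mol = 46.37 L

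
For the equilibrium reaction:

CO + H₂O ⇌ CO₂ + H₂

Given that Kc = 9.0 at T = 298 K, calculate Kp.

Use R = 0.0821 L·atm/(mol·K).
K_p = 9.0000

Δn = (moles gaseous products) − (moles gaseous reactants) = 0
T = 298 K; RT = 0.0821 × 298 = 24.4658
Kp = Kc·(RT)^Δn = 9.0 × (24.4658)^0 = 9.0 × 1 = 9.0000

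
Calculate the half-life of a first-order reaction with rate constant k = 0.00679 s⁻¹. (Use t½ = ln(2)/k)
102.08 s

t½ = ln(2)/k = 0.6931/0.00679 = 102.08 s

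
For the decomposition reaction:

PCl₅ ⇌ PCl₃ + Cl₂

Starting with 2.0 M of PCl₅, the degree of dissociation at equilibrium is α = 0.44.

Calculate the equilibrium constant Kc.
K_c = 0.6914

x = α·[A]₀ = 0.44 × 2.0 = 0.88 M dissociated.
At eq: [PCl₅] = 2.0 − 0.88 = 1.12 M; [PCl₃] = [Cl₂] = x = 0.88 M.
Kc = [PCl₃][Cl₂]/[PCl₅] = (0.88)²/1.12 = 0.6914.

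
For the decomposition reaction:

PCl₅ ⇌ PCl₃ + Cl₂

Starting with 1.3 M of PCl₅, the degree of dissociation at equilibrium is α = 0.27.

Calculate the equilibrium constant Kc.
K_c = 0.1298

x = α·[A]₀ = 0.27 × 1.3 = 0.351 M dissociated.
At eq: [PCl₅] = 1.3 − 0.351 = 0.949 M; [PCl₃] = [Cl₂] = x = 0.351 M.
Kc = [PCl₃][Cl₂]/[PCl₅] = (0.351)²/0.949 = 0.1298.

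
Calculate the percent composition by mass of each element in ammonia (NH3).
N: 82.27%, H: 17.76%

Molar mass of NH3 = 17.03 g/mol
% N = (1 × 14.01) / 17.03 × 100% = 14.01 / 17.03 × 100% = 82.27%
% H = (3 × 1.008) / 17.03 × 100% = 3.024 / 17.03 × 100% = 17.76%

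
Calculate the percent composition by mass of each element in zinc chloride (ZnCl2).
Zn: 47.97%, Cl: 52.03%

Molar mass of ZnCl2 = 136.28 g/mol
% Zn = (1 × 65.38) / 136.28 × 100% = 65.38 / 136.28 × 100% = 47.97%
% Cl = (2 × 35.45) / 136.28 × 100% = 70.9 / 136.28 × 100% = 52.03%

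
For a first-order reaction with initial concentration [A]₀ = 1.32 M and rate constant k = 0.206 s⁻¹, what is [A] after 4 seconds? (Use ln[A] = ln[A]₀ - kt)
0.5790 M

ln[A] = ln[A]₀ - k·t = ln(1.32) - (0.206)·(4) = 0.2776 - 0.8240 = -0.5464
[A] = e^(-0.5464) = 0.5790 M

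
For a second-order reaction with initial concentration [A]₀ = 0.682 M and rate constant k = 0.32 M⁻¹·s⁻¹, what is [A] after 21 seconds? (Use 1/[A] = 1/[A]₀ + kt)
0.1222 M

1/[A] = 1/[A]₀ + k·t = 1/0.682 + (0.32)·(21) = 1.4663 + 6.7200 = 8.1863
[A] = 1/8.1863 = 0.1222 M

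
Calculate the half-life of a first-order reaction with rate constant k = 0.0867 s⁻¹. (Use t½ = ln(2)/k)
7.99 s

t½ = ln(2)/k = 0.6931/0.0867 = 7.99 s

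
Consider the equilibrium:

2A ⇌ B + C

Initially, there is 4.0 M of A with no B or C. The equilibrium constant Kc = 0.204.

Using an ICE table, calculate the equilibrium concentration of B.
[B] = 0.949 M

ICE: [A] = 4.0 − 2x, [B] = [C] = x.
Kc = x²/(4.0 − 2x)² = 0.204 ⇒ √Kc = x/(4.0 − 2x).
x = √0.204·4.0/(1 + 2√0.204) = 0.45166·4.0/1.9033 = 0.94921.
[B] = x = 0.949 M.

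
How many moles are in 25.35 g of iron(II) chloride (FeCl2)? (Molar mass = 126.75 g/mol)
Moles = 25.35 g ÷ 126.75 g/mol = 0.2 mol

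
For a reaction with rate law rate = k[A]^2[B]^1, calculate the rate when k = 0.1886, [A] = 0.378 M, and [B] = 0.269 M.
0.007249 M/s

rate = k·[A]^2·[B]^1 = 0.1886·(0.378)^2·(0.269)^1 = 0.1886·0.142884·0.269 = 0.007249 M/s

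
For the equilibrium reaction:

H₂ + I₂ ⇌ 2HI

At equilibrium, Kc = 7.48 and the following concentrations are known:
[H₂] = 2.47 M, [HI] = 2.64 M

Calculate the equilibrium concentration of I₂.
[I₂] = 0.3772 M

Kc = ([HI]^2) / ([H₂] × [I₂]) = 7.48
[I₂]^1 = (product terms)/(Kc · other reactant terms) = 6.9696 / (7.48 · 2.47) = 0.37723
[I₂] = 0.3772 M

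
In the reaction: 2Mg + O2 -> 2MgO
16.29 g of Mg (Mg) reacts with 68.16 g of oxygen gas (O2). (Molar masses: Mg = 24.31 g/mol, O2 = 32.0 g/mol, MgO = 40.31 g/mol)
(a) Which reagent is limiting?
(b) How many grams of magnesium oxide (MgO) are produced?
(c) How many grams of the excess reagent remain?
(a) Mg, (b) 27.01 g, (c) 57.44 g

Moles of Mg = 16.29 g ÷ 24.31 g/mol = 0.670095 mol
Moles of O2 = 68.16 g ÷ 32.0 g/mol = 2.13 mol
Moles ÷ coefficient: Mg: 0.670095/2 = 0.335, O2: 2.13/1 = 2.13
(a) Mg has the smaller value, so Mg is the limiting reagent.
(b) Moles of MgO = 0.670095 mol Mg × (2/2) = 0.670095 mol; mass = 0.670095 mol × 40.31 g/mol = 27.01 g
(c) O2 consumed = 0.670095 × (1/2) = 0.335047 mol; remaining = 2.13 − 0.335047 = 1.79495 mol; mass = 1.79495 mol × 32.0 g/mol = 57.44 g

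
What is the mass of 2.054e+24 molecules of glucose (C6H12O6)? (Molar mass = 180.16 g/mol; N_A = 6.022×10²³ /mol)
Moles = 2.054e+24 ÷ 6.022×10²³ = 3.41083 mol
Mass = 3.41083 mol × 180.16 g/mol = 614.5 g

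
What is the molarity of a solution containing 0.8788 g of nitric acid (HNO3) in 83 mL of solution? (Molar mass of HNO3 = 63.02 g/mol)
Moles of HNO3 = 0.8788 g ÷ 63.02 g/mol = 0.0139448 mol
Volume = 83 mL = 0.083 L
Molarity = 0.0139448 mol ÷ 0.083 L = 0.168 M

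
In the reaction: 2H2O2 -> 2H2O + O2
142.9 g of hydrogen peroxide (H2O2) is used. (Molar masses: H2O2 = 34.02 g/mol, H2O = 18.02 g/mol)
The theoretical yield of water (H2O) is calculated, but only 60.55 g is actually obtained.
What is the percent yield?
Moles of H2O2 = 142.9 g ÷ 34.02 g/mol = 4.20047 mol
Mole ratio: 2 mol H2O / 2 mol H2O2
Moles of H2O = 4.20047 × (2/2) = 4.20047 mol
Theoretical yield = 4.20047 mol × 18.02 g/mol = 75.692 g
Actual yield = 60.55 g
Percent yield = (60.55 / 75.692) × 100% = 80.0%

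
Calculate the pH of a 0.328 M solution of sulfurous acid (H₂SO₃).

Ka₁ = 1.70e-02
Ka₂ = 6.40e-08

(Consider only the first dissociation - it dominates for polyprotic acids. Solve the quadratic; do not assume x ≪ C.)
pH = 1.18

x² + Ka₁·x − Ka₁·C = 0 with Ka₁ = 1.70e-02, C = 0.328.
x = (−Ka₁ + √(Ka₁² + 4·Ka₁·C))/2 = 6.6655e-02 M, so pH = 1.18.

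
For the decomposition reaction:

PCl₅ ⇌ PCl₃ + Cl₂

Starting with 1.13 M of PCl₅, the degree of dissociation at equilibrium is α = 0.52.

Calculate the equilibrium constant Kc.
K_c = 0.6366

x = α·[A]₀ = 0.52 × 1.13 = 0.5876 M dissociated.
At eq: [PCl₅] = 1.13 − 0.5876 = 0.5424 M; [PCl₃] = [Cl₂] = x = 0.5876 M.
Kc = [PCl₃][Cl₂]/[PCl₅] = (0.5876)²/0.5424 = 0.6366.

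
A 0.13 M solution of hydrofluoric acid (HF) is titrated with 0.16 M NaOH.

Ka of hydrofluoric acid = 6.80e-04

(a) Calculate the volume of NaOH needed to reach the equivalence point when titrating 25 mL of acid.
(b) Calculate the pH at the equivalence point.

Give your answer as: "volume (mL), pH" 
V = 20.3 mL, pH = 8.01

(a) At equivalence: moles acid = moles base.
moles acid = 0.13 × 0.025 = 0.00325 mol; V_NaOH = 0.00325/0.16 = 0.02031 L = 20.3 mL.
(b) At equivalence, all acid → conjugate base A⁻ at [A⁻] = 0.00325/0.04531 = 0.07172 M.
Kb = Kw/Ka = 1.0e-14/6.80e-04 = 1.471e-11; [OH⁻] = √(Kb·[A⁻]) = 1.027e-06; pOH = 5.99; pH = 14 − pOH = 8.01.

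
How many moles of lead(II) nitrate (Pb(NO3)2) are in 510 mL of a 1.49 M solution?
Moles = Molarity × Volume (L)
Moles = 1.49 M × 0.51 L = 0.7599 mol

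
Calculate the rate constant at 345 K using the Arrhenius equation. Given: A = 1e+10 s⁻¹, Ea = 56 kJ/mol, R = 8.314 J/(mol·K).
3.32e+01 s⁻¹

k = A·exp(-Ea/(R·T)) = 1e+10·exp(-56000/(8.314·345)) = 1e+10·exp(-19.5236) = 1e+10·3.3192e-09 = 3.32e+01 s⁻¹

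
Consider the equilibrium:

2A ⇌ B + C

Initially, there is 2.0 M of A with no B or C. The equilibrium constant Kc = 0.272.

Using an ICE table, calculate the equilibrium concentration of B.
[B] = 0.511 M

ICE: [A] = 2.0 − 2x, [B] = [C] = x.
Kc = x²/(2.0 − 2x)² = 0.272 ⇒ √Kc = x/(2.0 − 2x).
x = √0.272·2.0/(1 + 2√0.272) = 0.52154·2.0/2.0431 = 0.51054.
[B] = x = 0.511 M.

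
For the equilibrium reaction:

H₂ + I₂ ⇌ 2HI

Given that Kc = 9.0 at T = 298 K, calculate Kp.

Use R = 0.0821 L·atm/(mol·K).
K_p = 9.0000

Δn = (moles gaseous products) − (moles gaseous reactants) = 0
T = 298 K; RT = 0.0821 × 298 = 24.4658
Kp = Kc·(RT)^Δn = 9.0 × (24.4658)^0 = 9.0 × 1 = 9.0000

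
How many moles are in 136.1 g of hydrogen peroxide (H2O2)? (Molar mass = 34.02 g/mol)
Moles = 136.1 g ÷ 34.02 g/mol = 4.001 mol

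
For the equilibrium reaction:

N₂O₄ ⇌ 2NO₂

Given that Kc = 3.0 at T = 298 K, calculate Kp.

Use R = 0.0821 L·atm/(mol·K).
K_p = 73.3974

Δn = (moles gaseous products) − (moles gaseous reactants) = 1
T = 298 K; RT = 0.0821 × 298 = 24.4658
Kp = Kc·(RT)^Δn = 3.0 × (24.4658)^1 = 3.0 × 24.4658 = 73.3974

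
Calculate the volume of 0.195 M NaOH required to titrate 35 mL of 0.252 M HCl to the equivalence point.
V_{base} = 45.2 mL

At equivalence: moles acid = moles base.
moles HCl = 0.252 M × 0.035 L = 0.00882 mol
V_NaOH = 0.00882 mol ÷ 0.195 M = 0.04523 L = 45.2 mL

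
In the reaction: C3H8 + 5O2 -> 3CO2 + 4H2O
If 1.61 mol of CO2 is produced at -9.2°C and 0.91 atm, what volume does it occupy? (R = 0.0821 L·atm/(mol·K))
T = -9.2°C + 273.15 = 263.95 K
V = nRT/P = (1.61 × 0.0821 × 263.95) / 0.91
V = 38.34 L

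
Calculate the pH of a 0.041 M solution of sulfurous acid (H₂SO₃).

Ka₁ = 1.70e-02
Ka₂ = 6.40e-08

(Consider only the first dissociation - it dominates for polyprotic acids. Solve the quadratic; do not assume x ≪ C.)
pH = 1.72

x² + Ka₁·x − Ka₁·C = 0 with Ka₁ = 1.70e-02, C = 0.041.
x = (−Ka₁ + √(Ka₁² + 4·Ka₁·C))/2 = 1.9235e-02 M, so pH = 1.72.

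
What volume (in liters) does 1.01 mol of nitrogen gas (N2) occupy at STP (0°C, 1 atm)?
At STP, 1 mol of gas occupies 22.4 L
Volume = 1.01 mol × 22.4 L/mol = 22.62 L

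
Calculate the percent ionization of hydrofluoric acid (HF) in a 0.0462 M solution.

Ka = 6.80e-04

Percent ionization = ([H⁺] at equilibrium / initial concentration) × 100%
Percent ionization = 11.4%

Let x = [H⁺]. Ka = x²/(C - x) ⇒ x² + (6.80e-04)x - (6.80e-04)(0.0462) = 0. x = 5.2753e-03. Percent = (5.2753e-03/0.0462) × 100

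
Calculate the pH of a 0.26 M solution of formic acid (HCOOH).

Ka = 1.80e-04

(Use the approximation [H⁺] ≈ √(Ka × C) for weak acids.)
pH = 2.16

[H⁺] = √(Ka × C) = √(1.80e-04 × 0.26) = 6.8411e-03. pH = -log(6.8411e-03)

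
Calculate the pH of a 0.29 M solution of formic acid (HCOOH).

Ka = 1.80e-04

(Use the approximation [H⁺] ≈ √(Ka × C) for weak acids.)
pH = 2.14

[H⁺] = √(Ka × C) = √(1.80e-04 × 0.29) = 7.2250e-03. pH = -log(7.2250e-03)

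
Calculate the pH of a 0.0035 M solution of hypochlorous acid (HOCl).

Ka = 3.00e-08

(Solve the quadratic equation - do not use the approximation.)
pH = 4.99

x² + Ka×x - Ka×C = 0. Using quadratic formula: [H⁺] = 1.0232e-05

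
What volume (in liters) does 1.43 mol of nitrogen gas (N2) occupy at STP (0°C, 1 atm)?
At STP, 1 mol of gas occupies 22.4 L
Volume = 1.43 mol × 22.4 L/mol = 32.03 L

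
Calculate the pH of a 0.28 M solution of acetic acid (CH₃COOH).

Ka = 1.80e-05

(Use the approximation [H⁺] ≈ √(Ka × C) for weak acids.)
pH = 2.65

[H⁺] = √(Ka × C) = √(1.80e-05 × 0.28) = 2.2450e-03. pH = -log(2.2450e-03)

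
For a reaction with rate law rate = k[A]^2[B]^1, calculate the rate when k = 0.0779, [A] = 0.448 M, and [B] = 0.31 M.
0.004847 M/s

rate = k·[A]^2·[B]^1 = 0.0779·(0.448)^2·(0.31)^1 = 0.0779·0.200704·0.31 = 0.004847 M/s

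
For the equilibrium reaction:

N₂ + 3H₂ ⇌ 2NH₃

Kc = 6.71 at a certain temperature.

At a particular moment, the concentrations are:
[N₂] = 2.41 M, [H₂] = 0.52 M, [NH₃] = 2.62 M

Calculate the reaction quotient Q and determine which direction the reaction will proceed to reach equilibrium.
Q = 20.257, Q > K, reaction proceeds reverse (toward reactants)

Q = ([NH₃]^2) / ([N₂] × [H₂]^3)
  = ((2.62)^2) / ((2.41)·(0.52)^3) = 6.8644/0.33887 = 20.26
Since Q = 20.26 > Kc = 6.71, the reaction proceeds reverse (toward reactants) to reach equilibrium.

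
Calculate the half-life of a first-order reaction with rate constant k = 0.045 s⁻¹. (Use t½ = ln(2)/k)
15.40 s

t½ = ln(2)/k = 0.6931/0.045 = 15.40 s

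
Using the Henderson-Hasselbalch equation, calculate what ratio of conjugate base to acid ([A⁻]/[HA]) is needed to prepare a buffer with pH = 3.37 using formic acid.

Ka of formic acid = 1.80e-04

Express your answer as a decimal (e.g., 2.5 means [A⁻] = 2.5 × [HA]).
[A⁻]/[HA] = 0.422

pKa = −log(1.80e-04) = 3.7447. pH = pKa + log([A⁻]/[HA]). 3.37 = 3.7447 + log(ratio). log(ratio) = 3.37 − 3.7447 = -0.3747. ratio = 10^(-0.3747) = 0.422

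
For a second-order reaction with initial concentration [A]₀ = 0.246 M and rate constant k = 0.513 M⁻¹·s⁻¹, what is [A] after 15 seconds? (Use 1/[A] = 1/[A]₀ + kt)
0.0850 M

1/[A] = 1/[A]₀ + k·t = 1/0.246 + (0.513)·(15) = 4.0650 + 7.6950 = 11.7600
[A] = 1/11.7600 = 0.0850 M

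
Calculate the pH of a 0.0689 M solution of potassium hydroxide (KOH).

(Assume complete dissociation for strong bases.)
pH = 12.84

[OH⁻] = 0.0689 M for strong base. pOH = -log[OH⁻] = 1.16, pH = 14 - pOH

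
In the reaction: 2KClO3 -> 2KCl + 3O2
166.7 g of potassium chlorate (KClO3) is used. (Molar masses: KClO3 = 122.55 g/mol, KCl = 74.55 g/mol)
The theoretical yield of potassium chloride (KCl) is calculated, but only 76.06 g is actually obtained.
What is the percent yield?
Moles of KClO3 = 166.7 g ÷ 122.55 g/mol = 1.36026 mol
Mole ratio: 2 mol KCl / 2 mol KClO3
Moles of KCl = 1.36026 × (2/2) = 1.36026 mol
Theoretical yield = 1.36026 mol × 74.55 g/mol = 101.41 g
Actual yield = 76.06 g
Percent yield = (76.06 / 101.41) × 100% = 75.0%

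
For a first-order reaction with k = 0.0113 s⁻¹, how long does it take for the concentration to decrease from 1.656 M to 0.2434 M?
169.69 s

From ln[A] = ln[A]₀ - k·t: t = ln([A]₀/[A])/k = ln(1.656/0.2434)/0.0113 = ln(6.8036)/0.0113 = 1.9175/0.0113 = 169.69 s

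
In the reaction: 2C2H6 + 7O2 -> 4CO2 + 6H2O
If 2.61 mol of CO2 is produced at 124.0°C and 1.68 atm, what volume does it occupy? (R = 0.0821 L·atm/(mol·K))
T = 124.0°C + 273.15 = 397.15 K
V = nRT/P = (2.61 × 0.0821 × 397.15) / 1.68
V = 50.66 L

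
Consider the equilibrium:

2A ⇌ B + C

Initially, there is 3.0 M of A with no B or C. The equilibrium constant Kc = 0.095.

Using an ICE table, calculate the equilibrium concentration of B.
[B] = 0.572 M

ICE: [A] = 3.0 − 2x, [B] = [C] = x.
Kc = x²/(3.0 − 2x)² = 0.095 ⇒ √Kc = x/(3.0 − 2x).
x = √0.095·3.0/(1 + 2√0.095) = 0.30822·3.0/1.6164 = 0.57204.
[B] = x = 0.572 M.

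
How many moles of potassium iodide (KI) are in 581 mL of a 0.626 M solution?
Moles = Molarity × Volume (L)
Moles = 0.626 M × 0.581 L = 0.3637 mol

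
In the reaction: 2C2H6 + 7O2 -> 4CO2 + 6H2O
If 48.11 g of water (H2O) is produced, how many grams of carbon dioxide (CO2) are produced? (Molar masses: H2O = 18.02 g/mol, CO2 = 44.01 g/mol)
Moles of H2O = 48.11 g ÷ 18.02 g/mol = 2.66981 mol
Mole ratio: 4 mol CO2 / 6 mol H2O
Moles of CO2 = 2.66981 × (4/6) = 1.77987 mol
Mass of CO2 = 1.77987 mol × 44.01 g/mol = 78.33 g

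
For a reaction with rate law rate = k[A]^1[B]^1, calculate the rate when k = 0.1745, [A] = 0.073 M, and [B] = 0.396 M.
0.005044 M/s

rate = k·[A]^1·[B]^1 = 0.1745·(0.073)^1·(0.396)^1 = 0.1745·0.073·0.396 = 0.005044 M/s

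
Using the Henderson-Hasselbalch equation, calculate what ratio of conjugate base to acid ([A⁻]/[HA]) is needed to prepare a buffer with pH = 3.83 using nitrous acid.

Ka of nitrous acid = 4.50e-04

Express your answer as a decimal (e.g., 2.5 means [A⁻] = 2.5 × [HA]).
[A⁻]/[HA] = 3.042

pKa = −log(4.50e-04) = 3.3468. pH = pKa + log([A⁻]/[HA]). 3.83 = 3.3468 + log(ratio). log(ratio) = 3.83 − 3.3468 = 0.4832. ratio = 10^(0.4832) = 3.042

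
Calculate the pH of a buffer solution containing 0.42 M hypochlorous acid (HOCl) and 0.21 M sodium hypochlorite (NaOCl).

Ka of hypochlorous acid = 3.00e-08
pH = 7.22

pKa = -log(3.00e-08) = 7.52. pH = pKa + log([A⁻]/[HA]) = 7.52 + log(0.21/0.42)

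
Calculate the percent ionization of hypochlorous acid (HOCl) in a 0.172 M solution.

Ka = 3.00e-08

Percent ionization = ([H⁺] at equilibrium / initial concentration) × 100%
Percent ionization = 0.0418%

Let x = [H⁺]. Ka = x²/(C - x) ⇒ x² + (3.00e-08)x - (3.00e-08)(0.172) = 0. x = 7.1818e-05. Percent = (7.1818e-05/0.172) × 100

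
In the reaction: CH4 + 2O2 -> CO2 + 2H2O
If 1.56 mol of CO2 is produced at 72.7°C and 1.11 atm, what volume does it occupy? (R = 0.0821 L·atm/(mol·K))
T = 72.7°C + 273.15 = 345.85 K
V = nRT/P = (1.56 × 0.0821 × 345.85) / 1.11
V = 39.91 L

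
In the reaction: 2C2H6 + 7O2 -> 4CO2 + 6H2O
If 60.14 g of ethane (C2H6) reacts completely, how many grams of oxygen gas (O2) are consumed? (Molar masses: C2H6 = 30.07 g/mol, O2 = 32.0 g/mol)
Moles of C2H6 = 60.14 g ÷ 30.07 g/mol = 2 mol
Mole ratio: 7 mol O2 / 2 mol C2H6
Moles of O2 = 2 × (7/2) = 7 mol
Mass of O2 = 7 mol × 32.0 g/mol = 224 g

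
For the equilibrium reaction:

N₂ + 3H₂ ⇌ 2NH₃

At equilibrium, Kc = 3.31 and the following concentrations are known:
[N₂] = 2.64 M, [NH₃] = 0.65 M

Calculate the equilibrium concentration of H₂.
[H₂] = 0.3643 M

Kc = ([NH₃]^2) / ([N₂] × [H₂]^3) = 3.31
[H₂]^3 = (product terms)/(Kc · other reactant terms) = 0.4225 / (3.31 · 2.64) = 0.04835
[H₂] = (0.04835)^(1/3) = 0.3643 M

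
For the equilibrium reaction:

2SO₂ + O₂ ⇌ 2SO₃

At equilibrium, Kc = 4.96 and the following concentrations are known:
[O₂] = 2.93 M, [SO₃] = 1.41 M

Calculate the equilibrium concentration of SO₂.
[SO₂] = 0.3699 M

Kc = ([SO₃]^2) / ([SO₂]^2 × [O₂]) = 4.96
[SO₂]^2 = (product terms)/(Kc · other reactant terms) = 1.9881 / (4.96 · 2.93) = 0.1368
[SO₂] = (0.1368)^(1/2) = 0.3699 M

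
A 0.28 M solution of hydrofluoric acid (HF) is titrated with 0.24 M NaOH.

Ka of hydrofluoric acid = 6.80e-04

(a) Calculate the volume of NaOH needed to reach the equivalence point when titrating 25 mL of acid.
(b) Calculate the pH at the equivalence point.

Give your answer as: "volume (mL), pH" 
V = 29.2 mL, pH = 8.14

(a) At equivalence: moles acid = moles base.
moles acid = 0.28 × 0.025 = 0.007 mol; V_NaOH = 0.007/0.24 = 0.02917 L = 29.2 mL.
(b) At equivalence, all acid → conjugate base A⁻ at [A⁻] = 0.007/0.05417 = 0.1292 M.
Kb = Kw/Ka = 1.0e-14/6.80e-04 = 1.471e-11; [OH⁻] = √(Kb·[A⁻]) = 1.379e-06; pOH = 5.86; pH = 14 − pOH = 8.14.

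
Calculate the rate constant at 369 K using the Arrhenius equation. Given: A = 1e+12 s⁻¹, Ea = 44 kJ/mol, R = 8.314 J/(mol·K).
5.91e+05 s⁻¹

k = A·exp(-Ea/(R·T)) = 1e+12·exp(-44000/(8.314·369)) = 1e+12·exp(-14.3422) = 1e+12·5.9055e-07 = 5.91e+05 s⁻¹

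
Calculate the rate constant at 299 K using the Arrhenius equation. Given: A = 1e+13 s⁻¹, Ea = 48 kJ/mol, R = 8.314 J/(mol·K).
4.11e+04 s⁻¹

k = A·exp(-Ea/(R·T)) = 1e+13·exp(-48000/(8.314·299)) = 1e+13·exp(-19.3090) = 1e+13·4.1134e-09 = 4.11e+04 s⁻¹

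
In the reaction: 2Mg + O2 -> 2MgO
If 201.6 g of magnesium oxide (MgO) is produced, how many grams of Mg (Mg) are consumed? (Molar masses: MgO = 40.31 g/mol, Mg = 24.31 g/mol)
Moles of MgO = 201.6 g ÷ 40.31 g/mol = 5.00124 mol
Mole ratio: 2 mol Mg / 2 mol MgO
Moles of Mg = 5.00124 × (2/2) = 5.00124 mol
Mass of Mg = 5.00124 mol × 24.31 g/mol = 121.6 g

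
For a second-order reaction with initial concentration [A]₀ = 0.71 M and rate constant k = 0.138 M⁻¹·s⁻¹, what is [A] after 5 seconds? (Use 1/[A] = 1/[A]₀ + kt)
0.4765 M

1/[A] = 1/[A]₀ + k·t = 1/0.71 + (0.138)·(5) = 1.4085 + 0.6900 = 2.0985
[A] = 1/2.0985 = 0.4765 M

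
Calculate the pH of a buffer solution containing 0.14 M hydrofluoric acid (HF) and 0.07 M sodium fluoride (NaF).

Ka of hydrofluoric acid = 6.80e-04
pH = 2.87

pKa = -log(6.80e-04) = 3.17. pH = pKa + log([A⁻]/[HA]) = 3.17 + log(0.07/0.14)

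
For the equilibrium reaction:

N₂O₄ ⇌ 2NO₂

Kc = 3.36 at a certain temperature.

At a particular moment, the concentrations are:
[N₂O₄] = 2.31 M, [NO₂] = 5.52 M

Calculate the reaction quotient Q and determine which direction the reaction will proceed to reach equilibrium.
Q = 13.191, Q > K, reaction proceeds reverse (toward reactants)

Q = ([NO₂]^2) / ([N₂O₄])
  = ((5.52)^2) / ((2.31)) = 30.47/2.31 = 13.19
Since Q = 13.19 > Kc = 3.36, the reaction proceeds reverse (toward reactants) to reach equilibrium.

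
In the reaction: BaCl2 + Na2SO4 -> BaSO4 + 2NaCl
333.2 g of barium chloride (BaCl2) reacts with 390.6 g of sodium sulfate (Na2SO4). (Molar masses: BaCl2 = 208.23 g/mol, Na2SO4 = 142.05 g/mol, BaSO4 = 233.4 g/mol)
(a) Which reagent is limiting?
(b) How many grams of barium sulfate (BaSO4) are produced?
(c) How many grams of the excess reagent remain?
(a) BaCl2, (b) 373.5 g, (c) 163.3 g

Moles of BaCl2 = 333.2 g ÷ 208.23 g/mol = 1.60015 mol
Moles of Na2SO4 = 390.6 g ÷ 142.05 g/mol = 2.74974 mol
Moles ÷ coefficient: BaCl2: 1.60015/1 = 1.6, Na2SO4: 2.74974/1 = 2.75
(a) BaCl2 has the smaller value, so BaCl2 is the limiting reagent.
(b) Moles of BaSO4 = 1.60015 mol BaCl2 × (1/1) = 1.60015 mol; mass = 1.60015 mol × 233.4 g/mol = 373.5 g
(c) Na2SO4 consumed = 1.60015 × (1/1) = 1.60015 mol; remaining = 2.74974 − 1.60015 = 1.14958 mol; mass = 1.14958 mol × 142.05 g/mol = 163.3 g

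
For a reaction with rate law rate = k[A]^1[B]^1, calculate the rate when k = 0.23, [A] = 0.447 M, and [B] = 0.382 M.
0.03927 M/s

rate = k·[A]^1·[B]^1 = 0.23·(0.447)^1·(0.382)^1 = 0.23·0.447·0.382 = 0.03927 M/s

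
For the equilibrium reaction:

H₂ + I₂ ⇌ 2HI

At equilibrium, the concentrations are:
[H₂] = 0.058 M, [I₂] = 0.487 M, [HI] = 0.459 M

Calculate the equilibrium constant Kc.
K_c = 7.4588

Kc = ([HI]^2) / ([H₂] × [I₂])
   = ((0.459)^2) / ((0.058)·(0.487))
   = 0.21068 / 0.028246 = 7.4588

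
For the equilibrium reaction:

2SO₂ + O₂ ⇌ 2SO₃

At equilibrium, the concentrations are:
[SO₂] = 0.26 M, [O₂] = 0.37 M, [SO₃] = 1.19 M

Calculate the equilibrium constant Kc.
K_c = 56.6168

Kc = ([SO₃]^2) / ([SO₂]^2 × [O₂])
   = ((1.19)^2) / ((0.26)^2·(0.37))
   = 1.4161 / 0.025012 = 56.6168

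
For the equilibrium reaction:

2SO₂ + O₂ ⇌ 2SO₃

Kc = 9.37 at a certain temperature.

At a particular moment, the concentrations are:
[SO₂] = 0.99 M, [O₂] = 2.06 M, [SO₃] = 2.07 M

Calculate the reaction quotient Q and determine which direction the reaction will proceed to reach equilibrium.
Q = 2.122, Q < K, reaction proceeds forward (toward products)

Q = ([SO₃]^2) / ([SO₂]^2 × [O₂])
  = ((2.07)^2) / ((0.99)^2·(2.06)) = 4.2849/2.019 = 2.122
Since Q = 2.122 < Kc = 9.37, the reaction proceeds forward (toward products) to reach equilibrium.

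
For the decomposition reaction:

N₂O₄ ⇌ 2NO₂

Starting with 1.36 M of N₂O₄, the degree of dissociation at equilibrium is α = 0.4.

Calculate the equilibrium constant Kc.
K_c = 1.4507

x = α·[A]₀ = 0.4 × 1.36 = 0.544 M dissociated.
At eq: [N₂O₄] = 1.36 − 0.544 = 0.816 M; [NO₂] = 2x = 1.088 M.
Kc = [NO₂]²/[N₂O₄] = (1.088)²/0.816 = 1.451.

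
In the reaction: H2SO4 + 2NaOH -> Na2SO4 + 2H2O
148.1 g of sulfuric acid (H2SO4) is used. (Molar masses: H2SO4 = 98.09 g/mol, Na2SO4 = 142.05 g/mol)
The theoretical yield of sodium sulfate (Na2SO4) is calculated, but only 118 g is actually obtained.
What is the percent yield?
Moles of H2SO4 = 148.1 g ÷ 98.09 g/mol = 1.50984 mol
Mole ratio: 1 mol Na2SO4 / 1 mol H2SO4
Moles of Na2SO4 = 1.50984 × (1/1) = 1.50984 mol
Theoretical yield = 1.50984 mol × 142.05 g/mol = 214.47 g
Actual yield = 118 g
Percent yield = (118 / 214.47) × 100% = 55.0%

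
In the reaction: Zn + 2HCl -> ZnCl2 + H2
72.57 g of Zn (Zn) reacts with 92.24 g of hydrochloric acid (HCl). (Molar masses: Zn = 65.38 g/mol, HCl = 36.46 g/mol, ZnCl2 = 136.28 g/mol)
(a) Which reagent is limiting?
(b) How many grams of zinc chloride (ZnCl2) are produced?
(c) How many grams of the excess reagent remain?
(a) Zn, (b) 151.3 g, (c) 11.3 g

Moles of Zn = 72.57 g ÷ 65.38 g/mol = 1.10997 mol
Moles of HCl = 92.24 g ÷ 36.46 g/mol = 2.5299 mol
Moles ÷ coefficient: Zn: 1.10997/1 = 1.11, HCl: 2.5299/2 = 1.265
(a) Zn has the smaller value, so Zn is the limiting reagent.
(b) Moles of ZnCl2 = 1.10997 mol Zn × (1/1) = 1.10997 mol; mass = 1.10997 mol × 136.28 g/mol = 151.3 g
(c) HCl consumed = 1.10997 × (2/1) = 2.21994 mol; remaining = 2.5299 − 2.21994 = 0.309951 mol; mass = 0.309951 mol × 36.46 g/mol = 11.3 g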